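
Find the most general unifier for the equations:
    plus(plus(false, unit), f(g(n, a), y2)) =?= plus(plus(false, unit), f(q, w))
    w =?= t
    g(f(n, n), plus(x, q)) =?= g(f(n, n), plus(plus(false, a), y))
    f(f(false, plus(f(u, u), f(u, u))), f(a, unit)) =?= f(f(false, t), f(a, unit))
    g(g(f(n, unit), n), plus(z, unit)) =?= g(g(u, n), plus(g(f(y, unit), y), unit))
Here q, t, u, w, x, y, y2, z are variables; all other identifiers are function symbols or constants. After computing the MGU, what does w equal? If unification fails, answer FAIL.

plus(f(f(n, unit), f(n, unit)), f(f(n, unit), f(n, unit)))

Decompose plus/2: plus(false, unit) =?= plus(false, unit),  f(g(n, a), y2) =?= f(q, w).
Delete trivial equation plus(false, unit) =?= plus(false, unit).
Decompose f/2: g(n, a) =?= q,  y2 =?= w.
Bind q := g(n, a); substituting into the one remaining equation that mentions q gives: g(f(n, n), plus(x, g(n, a))) =?= g(f(n, n), plus(plus(false, a), y)).
Bind y2 := w; no other remaining equation mentions y2.
Bind w := t; no other remaining equation mentions w. Substituting into the earlier binding gives y2 := t.
Decompose g/2: f(n, n) =?= f(n, n),  plus(x, g(n, a)) =?= plus(plus(false, a), y).
Delete trivial equation f(n, n) =?= f(n, n).
Decompose plus/2: x =?= plus(false, a),  g(n, a) =?= y.
Bind x := plus(false, a); no other remaining equation mentions x.
Bind y := g(n, a); substituting into the one remaining equation that mentions y gives: g(g(f(n, unit), n), plus(z, unit)) =?= g(g(u, n), plus(g(f(g(n, a), unit), g(n, a)), unit)).
Decompose f/2: f(false, plus(f(u, u), f(u, u))) =?= f(false, t),  f(a, unit) =?= f(a, unit).
Decompose f/2: false =?= false,  plus(f(u, u), f(u, u)) =?= t.
Delete trivial equation false =?= false.
Bind t := plus(f(u, u), f(u, u)); no other remaining equation mentions t. Substituting into the earlier bindings gives y2 := plus(f(u, u), f(u, u)), w := plus(f(u, u), f(u, u)).
Delete trivial equation f(a, unit) =?= f(a, unit).
Decompose g/2: g(f(n, unit), n) =?= g(u, n),  plus(z, unit) =?= plus(g(f(g(n, a), unit), g(n, a)), unit).
Decompose g/2: f(n, unit) =?= u,  n =?= n.
Bind u := f(n, unit); no other remaining equation mentions u. Substituting into the earlier bindings gives y2 := plus(f(f(n, unit), f(n, unit)), f(f(n, unit), f(n, unit))), w := plus(f(f(n, unit), f(n, unit)), f(f(n, unit), f(n, unit))), t := plus(f(f(n, unit), f(n, unit)), f(f(n, unit), f(n, unit))).
Delete trivial equation n =?= n.
Decompose plus/2: z =?= g(f(g(n, a), unit), g(n, a)),  unit =?= unit.
Bind z := g(f(g(n, a), unit), g(n, a)); no other remaining equation mentions z.
Delete trivial equation unit =?= unit.
MGU = { q := g(n, a), y2 := plus(f(f(n, unit), f(n, unit)), f(f(n, unit), f(n, unit))), w := plus(f(f(n, unit), f(n, unit)), f(f(n, unit), f(n, unit))), x := plus(false, a), y := g(n, a), t := plus(f(f(n, unit), f(n, unit)), f(f(n, unit), f(n, unit))), u := f(n, unit), z := g(f(g(n, a), unit), g(n, a)) }, so w := plus(f(f(n, unit), f(n, unit)), f(f(n, unit), f(n, unit))).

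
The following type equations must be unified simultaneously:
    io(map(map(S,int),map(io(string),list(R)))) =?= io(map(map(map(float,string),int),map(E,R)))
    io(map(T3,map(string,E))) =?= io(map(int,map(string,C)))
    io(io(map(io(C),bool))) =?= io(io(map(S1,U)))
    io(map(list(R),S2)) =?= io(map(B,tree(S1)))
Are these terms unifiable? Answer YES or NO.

NO

Decompose io/1: map(map(S,int),map(io(string),list(R))) =?= map(map(map(float,string),int),map(E,R)).
Decompose map/2: map(S,int) =?= map(map(float,string),int),  map(io(string),list(R)) =?= map(E,R).
Decompose map/2: S =?= map(float,string),  int =?= int.
Bind S := map(float,string); no other remaining equation mentions S.
Delete trivial equation int =?= int.
Decompose map/2: io(string) =?= E,  list(R) =?= R.
Bind E := io(string); substituting into the one remaining equation that mentions E gives: io(map(T3,map(string,io(string)))) =?= io(map(int,map(string,C))).
Occurs check fails: R occurs in list(R); the equation R =?= list(R) has no finite solution.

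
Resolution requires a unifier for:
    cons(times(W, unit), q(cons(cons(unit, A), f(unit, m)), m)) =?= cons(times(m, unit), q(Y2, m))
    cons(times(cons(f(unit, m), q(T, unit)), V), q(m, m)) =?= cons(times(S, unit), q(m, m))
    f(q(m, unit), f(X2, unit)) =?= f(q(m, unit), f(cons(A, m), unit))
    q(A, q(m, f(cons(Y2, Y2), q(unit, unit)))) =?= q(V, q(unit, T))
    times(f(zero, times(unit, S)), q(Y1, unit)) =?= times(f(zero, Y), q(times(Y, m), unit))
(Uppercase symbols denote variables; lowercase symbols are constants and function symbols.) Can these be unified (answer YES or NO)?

NO

Decompose cons/2: times(W, unit) =?= times(m, unit),  q(cons(cons(unit, A), f(unit, m)), m) =?= q(Y2, m).
Decompose times/2: W =?= m,  unit =?= unit.
Bind W := m; no other remaining equation mentions W.
Delete trivial equation unit =?= unit.
Decompose q/2: cons(cons(unit, A), f(unit, m)) =?= Y2,  m =?= m.
Bind Y2 := cons(cons(unit, A), f(unit, m)); substituting into the one remaining equation that mentions Y2 gives: q(A, q(m, f(cons(cons(cons(unit, A), f(unit, m)), cons(cons(unit, A), f(unit, m))), q(unit, unit)))) =?= q(V, q(unit, T)).
Delete trivial equation m =?= m.
Decompose cons/2: times(cons(f(unit, m), q(T, unit)), V) =?= times(S, unit),  q(m, m) =?= q(m, m).
Decompose times/2: cons(f(unit, m), q(T, unit)) =?= S,  V =?= unit.
Bind S := cons(f(unit, m), q(T, unit)); substituting into the one remaining equation that mentions S gives: times(f(zero, times(unit, cons(f(unit, m), q(T, unit)))), q(Y1, unit)) =?= times(f(zero, Y), q(times(Y, m), unit)).
Bind V := unit; substituting into the one remaining equation that mentions V gives: q(A, q(m, f(cons(cons(cons(unit, A), f(unit, m)), cons(cons(unit, A), f(unit, m))), q(unit, unit)))) =?= q(unit, q(unit, T)).
Delete trivial equation q(m, m) =?= q(m, m).
Decompose f/2: q(m, unit) =?= q(m, unit),  f(X2, unit) =?= f(cons(A, m), unit).
Delete trivial equation q(m, unit) =?= q(m, unit).
Decompose f/2: X2 =?= cons(A, m),  unit =?= unit.
Bind X2 := cons(A, m); no other remaining equation mentions X2.
Delete trivial equation unit =?= unit.
Decompose q/2: A =?= unit,  q(m, f(cons(cons(cons(unit, A), f(unit, m)), cons(cons(unit, A), f(unit, m))), q(unit, unit))) =?= q(unit, T).
Bind A := unit; substituting into the one remaining equation that mentions A gives: q(m, f(cons(cons(cons(unit, unit), f(unit, m)), cons(cons(unit, unit), f(unit, m))), q(unit, unit))) =?= q(unit, T). Substituting into the earlier bindings gives Y2 := cons(cons(unit, unit), f(unit, m)), X2 := cons(unit, m).
Decompose q/2: m =?= unit,  f(cons(cons(cons(unit, unit), f(unit, m)), cons(cons(unit, unit), f(unit, m))), q(unit, unit)) =?= T.
Clash: constants m and unit differ; no unifier exists.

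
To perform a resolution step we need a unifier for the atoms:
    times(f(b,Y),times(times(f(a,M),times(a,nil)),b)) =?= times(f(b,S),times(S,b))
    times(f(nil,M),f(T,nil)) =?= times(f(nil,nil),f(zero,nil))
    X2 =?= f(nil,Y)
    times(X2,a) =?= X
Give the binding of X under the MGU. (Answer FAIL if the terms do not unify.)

times(f(nil,times(f(a,nil),times(a,nil))),a)

Decompose times/2: f(b,Y) =?= f(b,S),  times(times(f(a,M),times(a,nil)),b) =?= times(S,b).
Decompose f/2: b =?= b,  Y =?= S.
Delete trivial equation b =?= b.
Bind Y := S; substituting into the one remaining equation that mentions Y gives: X2 =?= f(nil,S).
Decompose times/2: times(f(a,M),times(a,nil)) =?= S,  b =?= b.
Bind S := times(f(a,M),times(a,nil)); substituting into the one remaining equation that mentions S gives: X2 =?= f(nil,times(f(a,M),times(a,nil))). Substituting into the earlier binding gives Y := times(f(a,M),times(a,nil)).
Delete trivial equation b =?= b.
Decompose times/2: f(nil,M) =?= f(nil,nil),  f(T,nil) =?= f(zero,nil).
Decompose f/2: nil =?= nil,  M =?= nil.
Delete trivial equation nil =?= nil.
Bind M := nil; substituting into the one remaining equation that mentions M gives: X2 =?= f(nil,times(f(a,nil),times(a,nil))). Substituting into the earlier bindings gives Y := times(f(a,nil),times(a,nil)), S := times(f(a,nil),times(a,nil)).
Decompose f/2: T =?= zero,  nil =?= nil.
Bind T := zero; no other remaining equation mentions T.
Delete trivial equation nil =?= nil.
Bind X2 := f(nil,times(f(a,nil),times(a,nil))); substituting into the remaining equation gives: times(f(nil,times(f(a,nil),times(a,nil))),a) =?= X.
Bind X := times(f(nil,times(f(a,nil),times(a,nil))),a).
MGU = { Y ↦ times(f(a,nil),times(a,nil)), S ↦ times(f(a,nil),times(a,nil)), M ↦ nil, T ↦ zero, X2 ↦ f(nil,times(f(a,nil),times(a,nil))), X ↦ times(f(nil,times(f(a,nil),times(a,nil))),a) }, so X ↦ times(f(nil,times(f(a,nil),times(a,nil))),a).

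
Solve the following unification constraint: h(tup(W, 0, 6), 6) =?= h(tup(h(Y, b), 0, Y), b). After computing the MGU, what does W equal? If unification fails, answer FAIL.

Decompose h/2: tup(W, 0, 6) =?= tup(h(Y, b), 0, Y),  6 =?= b.
Decompose tup/3: W =?= h(Y, b),  0 =?= 0,  6 =?= Y.
Bind W := h(Y, b); no other remaining equation mentions W.
Delete trivial equation 0 =?= 0.
Bind Y := 6; no other remaining equation mentions Y. Substituting into the earlier binding gives W := h(6, b).
Clash: constants 6 and b differ; no unifier exists.

FAIL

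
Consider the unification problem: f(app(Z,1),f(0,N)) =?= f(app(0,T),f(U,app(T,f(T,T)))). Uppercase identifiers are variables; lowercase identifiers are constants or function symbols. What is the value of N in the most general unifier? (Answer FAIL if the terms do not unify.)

Decompose f/2: app(Z,1) =?= app(0,T),  f(0,N) =?= f(U,app(T,f(T,T))).
Decompose app/2: Z =?= 0,  1 =?= T.
Bind Z := 0; no other remaining equation mentions Z.
Bind T := 1; substituting into the remaining equation gives: f(0,N) =?= f(U,app(1,f(1,1))).
Decompose f/2: 0 =?= U,  N =?= app(1,f(1,1)).
Bind U := 0; no other remaining equation mentions U.
Bind N := app(1,f(1,1)).
MGU = { Z -> 0, T -> 1, U -> 0, N -> app(1,f(1,1)) }, so N -> app(1,f(1,1)).

app(1,f(1,1))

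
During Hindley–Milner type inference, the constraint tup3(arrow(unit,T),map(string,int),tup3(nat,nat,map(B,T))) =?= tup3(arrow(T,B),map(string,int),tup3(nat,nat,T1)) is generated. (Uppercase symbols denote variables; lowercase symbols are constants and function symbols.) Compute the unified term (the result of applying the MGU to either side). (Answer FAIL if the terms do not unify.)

tup3(arrow(unit,unit),map(string,int),tup3(nat,nat,map(unit,unit)))

Decompose tup3/3: arrow(unit,T) =?= arrow(T,B),  map(string,int) =?= map(string,int),  tup3(nat,nat,map(B,T)) =?= tup3(nat,nat,T1).
Decompose arrow/2: unit =?= T,  T =?= B.
Bind T := unit; substituting into the 2 remaining equations that mention T gives: unit =?= B,  tup3(nat,nat,map(B,unit)) =?= tup3(nat,nat,T1).
Bind B := unit; substituting into the one remaining equation that mentions B gives: tup3(nat,nat,map(unit,unit)) =?= tup3(nat,nat,T1).
Delete trivial equation map(string,int) =?= map(string,int).
Decompose tup3/3: nat =?= nat,  nat =?= nat,  map(unit,unit) =?= T1.
Delete trivial equation nat =?= nat.
Delete trivial equation nat =?= nat.
Bind T1 := map(unit,unit).
Applying the MGU to either side gives tup3(arrow(unit,unit),map(string,int),tup3(nat,nat,map(unit,unit))).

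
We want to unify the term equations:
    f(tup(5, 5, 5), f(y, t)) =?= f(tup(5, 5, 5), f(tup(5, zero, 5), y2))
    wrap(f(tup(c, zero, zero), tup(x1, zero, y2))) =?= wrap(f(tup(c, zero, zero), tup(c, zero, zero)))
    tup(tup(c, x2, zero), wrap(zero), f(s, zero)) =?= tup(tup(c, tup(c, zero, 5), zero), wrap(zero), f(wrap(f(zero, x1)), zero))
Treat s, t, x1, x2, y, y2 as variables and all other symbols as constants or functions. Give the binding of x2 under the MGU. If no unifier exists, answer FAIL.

Decompose f/2: tup(5, 5, 5) =?= tup(5, 5, 5),  f(y, t) =?= f(tup(5, zero, 5), y2).
Delete trivial equation tup(5, 5, 5) =?= tup(5, 5, 5).
Decompose f/2: y =?= tup(5, zero, 5),  t =?= y2.
Bind y := tup(5, zero, 5); no other remaining equation mentions y.
Bind t := y2; no other remaining equation mentions t.
Decompose wrap/1: f(tup(c, zero, zero), tup(x1, zero, y2)) =?= f(tup(c, zero, zero), tup(c, zero, zero)).
Decompose f/2: tup(c, zero, zero) =?= tup(c, zero, zero),  tup(x1, zero, y2) =?= tup(c, zero, zero).
Delete trivial equation tup(c, zero, zero) =?= tup(c, zero, zero).
Decompose tup/3: x1 =?= c,  zero =?= zero,  y2 =?= zero.
Bind x1 := c; substituting into the one remaining equation that mentions x1 gives: tup(tup(c, x2, zero), wrap(zero), f(s, zero)) =?= tup(tup(c, tup(c, zero, 5), zero), wrap(zero), f(wrap(f(zero, c)), zero)).
Delete trivial equation zero =?= zero.
Bind y2 := zero; no other remaining equation mentions y2. Substituting into the earlier binding gives t := zero.
Decompose tup/3: tup(c, x2, zero) =?= tup(c, tup(c, zero, 5), zero),  wrap(zero) =?= wrap(zero),  f(s, zero) =?= f(wrap(f(zero, c)), zero).
Decompose tup/3: c =?= c,  x2 =?= tup(c, zero, 5),  zero =?= zero.
Delete trivial equation c =?= c.
Bind x2 := tup(c, zero, 5); no other remaining equation mentions x2.
Delete trivial equation zero =?= zero.
Delete trivial equation wrap(zero) =?= wrap(zero).
Decompose f/2: s =?= wrap(f(zero, c)),  zero =?= zero.
Bind s := wrap(f(zero, c)); no other remaining equation mentions s.
Delete trivial equation zero =?= zero.
MGU = { y -> tup(5, zero, 5), t -> zero, x1 -> c, y2 -> zero, x2 -> tup(c, zero, 5), s -> wrap(f(zero, c)) }, so x2 -> tup(c, zero, 5).

tup(c, zero, 5)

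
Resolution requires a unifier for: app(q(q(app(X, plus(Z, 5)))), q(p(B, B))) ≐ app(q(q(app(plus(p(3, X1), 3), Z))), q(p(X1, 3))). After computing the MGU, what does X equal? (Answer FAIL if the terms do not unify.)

FAIL

Decompose app/2: q(q(app(X, plus(Z, 5)))) ≐ q(q(app(plus(p(3, X1), 3), Z))),  q(p(B, B)) ≐ q(p(X1, 3)).
Decompose q/1: q(app(X, plus(Z, 5))) ≐ q(app(plus(p(3, X1), 3), Z)).
Decompose q/1: app(X, plus(Z, 5)) ≐ app(plus(p(3, X1), 3), Z).
Decompose app/2: X ≐ plus(p(3, X1), 3),  plus(Z, 5) ≐ Z.
Bind X := plus(p(3, X1), 3); no other remaining equation mentions X.
Occurs check fails: Z occurs in plus(Z, 5); the equation Z ≐ plus(Z, 5) has no finite solution.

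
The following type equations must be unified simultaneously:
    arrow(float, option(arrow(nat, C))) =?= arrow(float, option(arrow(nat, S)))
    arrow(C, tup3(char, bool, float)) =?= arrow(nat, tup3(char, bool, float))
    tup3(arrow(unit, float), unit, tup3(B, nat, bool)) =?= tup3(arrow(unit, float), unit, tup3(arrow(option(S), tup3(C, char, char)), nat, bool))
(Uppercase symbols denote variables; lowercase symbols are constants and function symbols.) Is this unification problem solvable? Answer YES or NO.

YES

Decompose arrow/2: float =?= float,  option(arrow(nat, C)) =?= option(arrow(nat, S)).
Delete trivial equation float =?= float.
Decompose option/1: arrow(nat, C) =?= arrow(nat, S).
Decompose arrow/2: nat =?= nat,  C =?= S.
Delete trivial equation nat =?= nat.
Bind C := S; substituting into the remaining equations gives: arrow(S, tup3(char, bool, float)) =?= arrow(nat, tup3(char, bool, float)),  tup3(arrow(unit, float), unit, tup3(B, nat, bool)) =?= tup3(arrow(unit, float), unit, tup3(arrow(option(S), tup3(S, char, char)), nat, bool)).
Decompose arrow/2: S =?= nat,  tup3(char, bool, float) =?= tup3(char, bool, float).
Bind S := nat; substituting into the one remaining equation that mentions S gives: tup3(arrow(unit, float), unit, tup3(B, nat, bool)) =?= tup3(arrow(unit, float), unit, tup3(arrow(option(nat), tup3(nat, char, char)), nat, bool)). Substituting into the earlier binding gives C := nat.
Delete trivial equation tup3(char, bool, float) =?= tup3(char, bool, float).
Decompose tup3/3: arrow(unit, float) =?= arrow(unit, float),  unit =?= unit,  tup3(B, nat, bool) =?= tup3(arrow(option(nat), tup3(nat, char, char)), nat, bool).
Delete trivial equation arrow(unit, float) =?= arrow(unit, float).
Delete trivial equation unit =?= unit.
Decompose tup3/3: B =?= arrow(option(nat), tup3(nat, char, char)),  nat =?= nat,  bool =?= bool.
Bind B := arrow(option(nat), tup3(nat, char, char)); no other remaining equation mentions B.
Delete trivial equation nat =?= nat.
Delete trivial equation bool =?= bool.
No equations remain and no clash or occurs-check failure arose, so a unifier exists.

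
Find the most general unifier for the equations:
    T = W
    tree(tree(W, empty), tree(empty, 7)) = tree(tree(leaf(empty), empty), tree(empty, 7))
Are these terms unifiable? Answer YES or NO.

Bind T := W; no other remaining equation mentions T.
Decompose tree/2: tree(W, empty) = tree(leaf(empty), empty),  tree(empty, 7) = tree(empty, 7).
Decompose tree/2: W = leaf(empty),  empty = empty.
Bind W := leaf(empty); no other remaining equation mentions W. Substituting into the earlier binding gives T := leaf(empty).
Delete trivial equation empty = empty.
Delete trivial equation tree(empty, 7) = tree(empty, 7).
No equations remain and no clash or occurs-check failure arose, so a unifier exists.

YES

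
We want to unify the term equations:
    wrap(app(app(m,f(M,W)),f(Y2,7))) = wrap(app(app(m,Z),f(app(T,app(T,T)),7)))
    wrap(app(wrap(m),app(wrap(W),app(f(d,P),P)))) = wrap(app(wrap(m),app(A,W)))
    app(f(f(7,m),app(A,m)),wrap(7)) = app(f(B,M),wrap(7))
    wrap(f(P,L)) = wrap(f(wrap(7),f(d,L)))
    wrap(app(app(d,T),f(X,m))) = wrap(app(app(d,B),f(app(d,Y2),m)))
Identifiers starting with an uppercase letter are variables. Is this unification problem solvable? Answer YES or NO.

Decompose wrap/1: app(app(m,f(M,W)),f(Y2,7)) = app(app(m,Z),f(app(T,app(T,T)),7)).
Decompose app/2: app(m,f(M,W)) = app(m,Z),  f(Y2,7) = f(app(T,app(T,T)),7).
Decompose app/2: m = m,  f(M,W) = Z.
Delete trivial equation m = m.
Bind Z := f(M,W); no other remaining equation mentions Z.
Decompose f/2: Y2 = app(T,app(T,T)),  7 = 7.
Bind Y2 := app(T,app(T,T)); substituting into the one remaining equation that mentions Y2 gives: wrap(app(app(d,T),f(X,m))) = wrap(app(app(d,B),f(app(d,app(T,app(T,T))),m))).
Delete trivial equation 7 = 7.
Decompose wrap/1: app(wrap(m),app(wrap(W),app(f(d,P),P))) = app(wrap(m),app(A,W)).
Decompose app/2: wrap(m) = wrap(m),  app(wrap(W),app(f(d,P),P)) = app(A,W).
Delete trivial equation wrap(m) = wrap(m).
Decompose app/2: wrap(W) = A,  app(f(d,P),P) = W.
Bind A := wrap(W); substituting into the one remaining equation that mentions A gives: app(f(f(7,m),app(wrap(W),m)),wrap(7)) = app(f(B,M),wrap(7)).
Bind W := app(f(d,P),P); substituting into the one remaining equation that mentions W gives: app(f(f(7,m),app(wrap(app(f(d,P),P)),m)),wrap(7)) = app(f(B,M),wrap(7)). Substituting into the earlier bindings gives Z := f(M,app(f(d,P),P)), A := wrap(app(f(d,P),P)).
Decompose app/2: f(f(7,m),app(wrap(app(f(d,P),P)),m)) = f(B,M),  wrap(7) = wrap(7).
Decompose f/2: f(7,m) = B,  app(wrap(app(f(d,P),P)),m) = M.
Bind B := f(7,m); substituting into the one remaining equation that mentions B gives: wrap(app(app(d,T),f(X,m))) = wrap(app(app(d,f(7,m)),f(app(d,app(T,app(T,T))),m))).
Bind M := app(wrap(app(f(d,P),P)),m); no other remaining equation mentions M. Substituting into the earlier binding gives Z := f(app(wrap(app(f(d,P),P)),m),app(f(d,P),P)).
Delete trivial equation wrap(7) = wrap(7).
Decompose wrap/1: f(P,L) = f(wrap(7),f(d,L)).
Decompose f/2: P = wrap(7),  L = f(d,L).
Bind P := wrap(7); no other remaining equation mentions P. Substituting into the earlier bindings gives Z := f(app(wrap(app(f(d,wrap(7)),wrap(7))),m),app(f(d,wrap(7)),wrap(7))), A := wrap(app(f(d,wrap(7)),wrap(7))), W := app(f(d,wrap(7)),wrap(7)), M := app(wrap(app(f(d,wrap(7)),wrap(7))),m).
Occurs check fails: L occurs in f(d,L); the equation L = f(d,L) has no finite solution.

NO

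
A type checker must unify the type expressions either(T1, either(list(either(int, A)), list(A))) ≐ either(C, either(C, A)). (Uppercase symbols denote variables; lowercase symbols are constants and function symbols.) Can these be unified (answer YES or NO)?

Decompose either/2: T1 ≐ C,  either(list(either(int, A)), list(A)) ≐ either(C, A).
Bind T1 := C; no other remaining equation mentions T1.
Decompose either/2: list(either(int, A)) ≐ C,  list(A) ≐ A.
Bind C := list(either(int, A)); no other remaining equation mentions C. Substituting into the earlier binding gives T1 := list(either(int, A)).
Occurs check fails: A occurs in list(A); the equation A ≐ list(A) has no finite solution.

NO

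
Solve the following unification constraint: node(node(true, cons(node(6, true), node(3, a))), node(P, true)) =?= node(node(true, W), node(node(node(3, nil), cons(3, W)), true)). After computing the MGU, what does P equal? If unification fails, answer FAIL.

node(node(3, nil), cons(3, cons(node(6, true), node(3, a))))

Decompose node/2: node(true, cons(node(6, true), node(3, a))) =?= node(true, W),  node(P, true) =?= node(node(node(3, nil), cons(3, W)), true).
Decompose node/2: true =?= true,  cons(node(6, true), node(3, a)) =?= W.
Delete trivial equation true =?= true.
Bind W := cons(node(6, true), node(3, a)); substituting into the remaining equation gives: node(P, true) =?= node(node(node(3, nil), cons(3, cons(node(6, true), node(3, a)))), true).
Decompose node/2: P =?= node(node(3, nil), cons(3, cons(node(6, true), node(3, a)))),  true =?= true.
Bind P := node(node(3, nil), cons(3, cons(node(6, true), node(3, a)))); no other remaining equation mentions P.
Delete trivial equation true =?= true.
MGU = { W := cons(node(6, true), node(3, a)), P := node(node(3, nil), cons(3, cons(node(6, true), node(3, a)))) }, so P := node(node(3, nil), cons(3, cons(node(6, true), node(3, a)))).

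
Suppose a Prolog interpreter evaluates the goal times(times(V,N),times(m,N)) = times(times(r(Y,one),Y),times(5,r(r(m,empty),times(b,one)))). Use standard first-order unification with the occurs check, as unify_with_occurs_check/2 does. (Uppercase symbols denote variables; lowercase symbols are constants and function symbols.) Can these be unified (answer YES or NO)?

Decompose times/2: times(V,N) = times(r(Y,one),Y),  times(m,N) = times(5,r(r(m,empty),times(b,one))).
Decompose times/2: V = r(Y,one),  N = Y.
Bind V := r(Y,one); no other remaining equation mentions V.
Bind N := Y; substituting into the remaining equation gives: times(m,Y) = times(5,r(r(m,empty),times(b,one))).
Decompose times/2: m = 5,  Y = r(r(m,empty),times(b,one)).
Clash: constants m and 5 differ; no unifier exists.

NO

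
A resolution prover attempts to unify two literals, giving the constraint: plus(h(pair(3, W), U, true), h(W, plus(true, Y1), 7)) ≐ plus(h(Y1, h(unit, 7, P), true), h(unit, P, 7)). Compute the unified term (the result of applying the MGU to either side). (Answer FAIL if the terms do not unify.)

plus(h(pair(3, unit), h(unit, 7, plus(true, pair(3, unit))), true), h(unit, plus(true, pair(3, unit)), 7))

Decompose plus/2: h(pair(3, W), U, true) ≐ h(Y1, h(unit, 7, P), true),  h(W, plus(true, Y1), 7) ≐ h(unit, P, 7).
Decompose h/3: pair(3, W) ≐ Y1,  U ≐ h(unit, 7, P),  true ≐ true.
Bind Y1 := pair(3, W); substituting into the one remaining equation that mentions Y1 gives: h(W, plus(true, pair(3, W)), 7) ≐ h(unit, P, 7).
Bind U := h(unit, 7, P); no other remaining equation mentions U.
Delete trivial equation true ≐ true.
Decompose h/3: W ≐ unit,  plus(true, pair(3, W)) ≐ P,  7 ≐ 7.
Bind W := unit; substituting into the one remaining equation that mentions W gives: plus(true, pair(3, unit)) ≐ P. Substituting into the earlier binding gives Y1 := pair(3, unit).
Bind P := plus(true, pair(3, unit)); no other remaining equation mentions P. Substituting into the earlier binding gives U := h(unit, 7, plus(true, pair(3, unit))).
Delete trivial equation 7 ≐ 7.
Applying the MGU to either side gives plus(h(pair(3, unit), h(unit, 7, plus(true, pair(3, unit))), true), h(unit, plus(true, pair(3, unit)), 7)).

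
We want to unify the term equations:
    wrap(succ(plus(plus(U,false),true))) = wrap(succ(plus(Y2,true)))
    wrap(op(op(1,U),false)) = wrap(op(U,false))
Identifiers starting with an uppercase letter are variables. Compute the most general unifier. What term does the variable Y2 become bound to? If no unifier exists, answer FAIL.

FAIL

Decompose wrap/1: succ(plus(plus(U,false),true)) = succ(plus(Y2,true)).
Decompose succ/1: plus(plus(U,false),true) = plus(Y2,true).
Decompose plus/2: plus(U,false) = Y2,  true = true.
Bind Y2 := plus(U,false); no other remaining equation mentions Y2.
Delete trivial equation true = true.
Decompose wrap/1: op(op(1,U),false) = op(U,false).
Decompose op/2: op(1,U) = U,  false = false.
Occurs check fails: U occurs in op(1,U); the equation U = op(1,U) has no finite solution.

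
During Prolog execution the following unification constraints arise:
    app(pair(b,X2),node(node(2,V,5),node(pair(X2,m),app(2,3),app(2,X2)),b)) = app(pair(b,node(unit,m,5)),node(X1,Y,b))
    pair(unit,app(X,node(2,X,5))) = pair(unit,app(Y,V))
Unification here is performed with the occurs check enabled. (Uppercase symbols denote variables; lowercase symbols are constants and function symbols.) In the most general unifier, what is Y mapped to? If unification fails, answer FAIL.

Decompose app/2: pair(b,X2) = pair(b,node(unit,m,5)),  node(node(2,V,5),node(pair(X2,m),app(2,3),app(2,X2)),b) = node(X1,Y,b).
Decompose pair/2: b = b,  X2 = node(unit,m,5).
Delete trivial equation b = b.
Bind X2 := node(unit,m,5); substituting into the one remaining equation that mentions X2 gives: node(node(2,V,5),node(pair(node(unit,m,5),m),app(2,3),app(2,node(unit,m,5))),b) = node(X1,Y,b).
Decompose node/3: node(2,V,5) = X1,  node(pair(node(unit,m,5),m),app(2,3),app(2,node(unit,m,5))) = Y,  b = b.
Bind X1 := node(2,V,5); no other remaining equation mentions X1.
Bind Y := node(pair(node(unit,m,5),m),app(2,3),app(2,node(unit,m,5))); substituting into the one remaining equation that mentions Y gives: pair(unit,app(X,node(2,X,5))) = pair(unit,app(node(pair(node(unit,m,5),m),app(2,3),app(2,node(unit,m,5))),V)).
Delete trivial equation b = b.
Decompose pair/2: unit = unit,  app(X,node(2,X,5)) = app(node(pair(node(unit,m,5),m),app(2,3),app(2,node(unit,m,5))),V).
Delete trivial equation unit = unit.
Decompose app/2: X = node(pair(node(unit,m,5),m),app(2,3),app(2,node(unit,m,5))),  node(2,X,5) = V.
Bind X := node(pair(node(unit,m,5),m),app(2,3),app(2,node(unit,m,5))); substituting into the remaining equation gives: node(2,node(pair(node(unit,m,5),m),app(2,3),app(2,node(unit,m,5))),5) = V.
Bind V := node(2,node(pair(node(unit,m,5),m),app(2,3),app(2,node(unit,m,5))),5). Substituting into the earlier binding gives X1 := node(2,node(2,node(pair(node(unit,m,5),m),app(2,3),app(2,node(unit,m,5))),5),5).
MGU = { X2 ↦ node(unit,m,5), X1 ↦ node(2,node(2,node(pair(node(unit,m,5),m),app(2,3),app(2,node(unit,m,5))),5),5), Y ↦ node(pair(node(unit,m,5),m),app(2,3),app(2,node(unit,m,5))), X ↦ node(pair(node(unit,m,5),m),app(2,3),app(2,node(unit,m,5))), V ↦ node(2,node(pair(node(unit,m,5),m),app(2,3),app(2,node(unit,m,5))),5) }, so Y ↦ node(pair(node(unit,m,5),m),app(2,3),app(2,node(unit,m,5))).

node(pair(node(unit,m,5),m),app(2,3),app(2,node(unit,m,5)))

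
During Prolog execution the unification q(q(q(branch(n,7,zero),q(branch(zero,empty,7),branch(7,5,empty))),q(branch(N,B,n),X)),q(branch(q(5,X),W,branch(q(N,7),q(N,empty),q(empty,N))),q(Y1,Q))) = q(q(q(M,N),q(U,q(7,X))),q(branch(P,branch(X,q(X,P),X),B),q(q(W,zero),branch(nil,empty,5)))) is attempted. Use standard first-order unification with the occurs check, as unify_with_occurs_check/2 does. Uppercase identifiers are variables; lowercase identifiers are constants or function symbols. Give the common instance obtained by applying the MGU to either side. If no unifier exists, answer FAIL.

Decompose q/2: q(q(branch(n,7,zero),q(branch(zero,empty,7),branch(7,5,empty))),q(branch(N,B,n),X)) = q(q(M,N),q(U,q(7,X))),  q(branch(q(5,X),W,branch(q(N,7),q(N,empty),q(empty,N))),q(Y1,Q)) = q(branch(P,branch(X,q(X,P),X),B),q(q(W,zero),branch(nil,empty,5))).
Decompose q/2: q(branch(n,7,zero),q(branch(zero,empty,7),branch(7,5,empty))) = q(M,N),  q(branch(N,B,n),X) = q(U,q(7,X)).
Decompose q/2: branch(n,7,zero) = M,  q(branch(zero,empty,7),branch(7,5,empty)) = N.
Bind M := branch(n,7,zero); no other remaining equation mentions M.
Bind N := q(branch(zero,empty,7),branch(7,5,empty)); substituting into the remaining equations gives: q(branch(q(branch(zero,empty,7),branch(7,5,empty)),B,n),X) = q(U,q(7,X)),  q(branch(q(5,X),W,branch(q(q(branch(zero,empty,7),branch(7,5,empty)),7),q(q(branch(zero,empty,7),branch(7,5,empty)),empty),q(empty,q(branch(zero,empty,7),branch(7,5,empty))))),q(Y1,Q)) = q(branch(P,branch(X,q(X,P),X),B),q(q(W,zero),branch(nil,empty,5))).
Decompose q/2: branch(q(branch(zero,empty,7),branch(7,5,empty)),B,n) = U,  X = q(7,X).
Bind U := branch(q(branch(zero,empty,7),branch(7,5,empty)),B,n); no other remaining equation mentions U.
Occurs check fails: X occurs in q(7,X); the equation X = q(7,X) has no finite solution.

FAIL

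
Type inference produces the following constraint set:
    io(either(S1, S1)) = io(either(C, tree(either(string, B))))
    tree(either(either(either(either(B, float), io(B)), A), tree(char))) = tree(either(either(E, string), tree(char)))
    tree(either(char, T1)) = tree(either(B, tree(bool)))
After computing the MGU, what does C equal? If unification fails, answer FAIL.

tree(either(string, char))

Decompose io/1: either(S1, S1) = either(C, tree(either(string, B))).
Decompose either/2: S1 = C,  S1 = tree(either(string, B)).
Bind S1 := C; substituting into the one remaining equation that mentions S1 gives: C = tree(either(string, B)).
Bind C := tree(either(string, B)); no other remaining equation mentions C. Substituting into the earlier binding gives S1 := tree(either(string, B)).
Decompose tree/1: either(either(either(either(B, float), io(B)), A), tree(char)) = either(either(E, string), tree(char)).
Decompose either/2: either(either(either(B, float), io(B)), A) = either(E, string),  tree(char) = tree(char).
Decompose either/2: either(either(B, float), io(B)) = E,  A = string.
Bind E := either(either(B, float), io(B)); no other remaining equation mentions E.
Bind A := string; no other remaining equation mentions A.
Delete trivial equation tree(char) = tree(char).
Decompose tree/1: either(char, T1) = either(B, tree(bool)).
Decompose either/2: char = B,  T1 = tree(bool).
Bind B := char; no other remaining equation mentions B. Substituting into the earlier bindings gives S1 := tree(either(string, char)), C := tree(either(string, char)), E := either(either(char, float), io(char)).
Bind T1 := tree(bool).
MGU = { S1 -> tree(either(string, char)), C -> tree(either(string, char)), E -> either(either(char, float), io(char)), A -> string, B -> char, T1 -> tree(bool) }, so C -> tree(either(string, char)).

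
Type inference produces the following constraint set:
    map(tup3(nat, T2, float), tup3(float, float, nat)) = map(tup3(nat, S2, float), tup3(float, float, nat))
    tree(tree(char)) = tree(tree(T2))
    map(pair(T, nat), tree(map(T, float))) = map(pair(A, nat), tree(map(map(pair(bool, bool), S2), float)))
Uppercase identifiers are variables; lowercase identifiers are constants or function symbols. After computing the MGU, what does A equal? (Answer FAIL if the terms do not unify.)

map(pair(bool, bool), char)

Decompose map/2: tup3(nat, T2, float) = tup3(nat, S2, float),  tup3(float, float, nat) = tup3(float, float, nat).
Decompose tup3/3: nat = nat,  T2 = S2,  float = float.
Delete trivial equation nat = nat.
Bind T2 := S2; substituting into the one remaining equation that mentions T2 gives: tree(tree(char)) = tree(tree(S2)).
Delete trivial equation float = float.
Delete trivial equation tup3(float, float, nat) = tup3(float, float, nat).
Decompose tree/1: tree(char) = tree(S2).
Decompose tree/1: char = S2.
Bind S2 := char; substituting into the remaining equation gives: map(pair(T, nat), tree(map(T, float))) = map(pair(A, nat), tree(map(map(pair(bool, bool), char), float))). Substituting into the earlier binding gives T2 := char.
Decompose map/2: pair(T, nat) = pair(A, nat),  tree(map(T, float)) = tree(map(map(pair(bool, bool), char), float)).
Decompose pair/2: T = A,  nat = nat.
Bind T := A; substituting into the one remaining equation that mentions T gives: tree(map(A, float)) = tree(map(map(pair(bool, bool), char), float)).
Delete trivial equation nat = nat.
Decompose tree/1: map(A, float) = map(map(pair(bool, bool), char), float).
Decompose map/2: A = map(pair(bool, bool), char),  float = float.
Bind A := map(pair(bool, bool), char); no other remaining equation mentions A. Substituting into the earlier binding gives T := map(pair(bool, bool), char).
Delete trivial equation float = float.
MGU = { T2 ↦ char, S2 ↦ char, T ↦ map(pair(bool, bool), char), A ↦ map(pair(bool, bool), char) }, so A ↦ map(pair(bool, bool), char).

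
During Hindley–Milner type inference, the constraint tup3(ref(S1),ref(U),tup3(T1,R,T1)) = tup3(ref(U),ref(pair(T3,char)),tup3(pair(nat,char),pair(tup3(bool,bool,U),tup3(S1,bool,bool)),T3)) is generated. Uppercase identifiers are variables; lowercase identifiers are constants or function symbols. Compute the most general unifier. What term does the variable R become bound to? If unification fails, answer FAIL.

pair(tup3(bool,bool,pair(pair(nat,char),char)),tup3(pair(pair(nat,char),char),bool,bool))

Decompose tup3/3: ref(S1) = ref(U),  ref(U) = ref(pair(T3,char)),  tup3(T1,R,T1) = tup3(pair(nat,char),pair(tup3(bool,bool,U),tup3(S1,bool,bool)),T3).
Decompose ref/1: S1 = U.
Bind S1 := U; substituting into the one remaining equation that mentions S1 gives: tup3(T1,R,T1) = tup3(pair(nat,char),pair(tup3(bool,bool,U),tup3(U,bool,bool)),T3).
Decompose ref/1: U = pair(T3,char).
Bind U := pair(T3,char); substituting into the remaining equation gives: tup3(T1,R,T1) = tup3(pair(nat,char),pair(tup3(bool,bool,pair(T3,char)),tup3(pair(T3,char),bool,bool)),T3). Substituting into the earlier binding gives S1 := pair(T3,char).
Decompose tup3/3: T1 = pair(nat,char),  R = pair(tup3(bool,bool,pair(T3,char)),tup3(pair(T3,char),bool,bool)),  T1 = T3.
Bind T1 := pair(nat,char); substituting into the one remaining equation that mentions T1 gives: pair(nat,char) = T3.
Bind R := pair(tup3(bool,bool,pair(T3,char)),tup3(pair(T3,char),bool,bool)); no other remaining equation mentions R.
Bind T3 := pair(nat,char). Substituting into the earlier bindings gives S1 := pair(pair(nat,char),char), U := pair(pair(nat,char),char), R := pair(tup3(bool,bool,pair(pair(nat,char),char)),tup3(pair(pair(nat,char),char),bool,bool)).
MGU = { S1 := pair(pair(nat,char),char), U := pair(pair(nat,char),char), T1 := pair(nat,char), R := pair(tup3(bool,bool,pair(pair(nat,char),char)),tup3(pair(pair(nat,char),char),bool,bool)), T3 := pair(nat,char) }, so R := pair(tup3(bool,bool,pair(pair(nat,char),char)),tup3(pair(pair(nat,char),char),bool,bool)).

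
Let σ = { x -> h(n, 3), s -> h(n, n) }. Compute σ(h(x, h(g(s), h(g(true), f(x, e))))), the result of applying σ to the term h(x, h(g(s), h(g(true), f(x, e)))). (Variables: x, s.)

h(h(n, 3), h(g(h(n, n)), h(g(true), f(h(n, 3), e))))

Replace each occurrence of x with h(n, 3).
Replace each occurrence of s with h(n, n).
Result: h(h(n, 3), h(g(h(n, n)), h(g(true), f(h(n, 3), e)))).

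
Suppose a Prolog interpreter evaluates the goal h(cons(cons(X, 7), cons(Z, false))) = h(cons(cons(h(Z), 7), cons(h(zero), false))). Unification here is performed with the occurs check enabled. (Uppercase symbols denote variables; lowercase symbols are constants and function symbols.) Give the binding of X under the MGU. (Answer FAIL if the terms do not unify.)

h(h(zero))

Decompose h/1: cons(cons(X, 7), cons(Z, false)) = cons(cons(h(Z), 7), cons(h(zero), false)).
Decompose cons/2: cons(X, 7) = cons(h(Z), 7),  cons(Z, false) = cons(h(zero), false).
Decompose cons/2: X = h(Z),  7 = 7.
Bind X := h(Z); no other remaining equation mentions X.
Delete trivial equation 7 = 7.
Decompose cons/2: Z = h(zero),  false = false.
Bind Z := h(zero); no other remaining equation mentions Z. Substituting into the earlier binding gives X := h(h(zero)).
Delete trivial equation false = false.
MGU = { X = h(h(zero)), Z = h(zero) }, so X = h(h(zero)).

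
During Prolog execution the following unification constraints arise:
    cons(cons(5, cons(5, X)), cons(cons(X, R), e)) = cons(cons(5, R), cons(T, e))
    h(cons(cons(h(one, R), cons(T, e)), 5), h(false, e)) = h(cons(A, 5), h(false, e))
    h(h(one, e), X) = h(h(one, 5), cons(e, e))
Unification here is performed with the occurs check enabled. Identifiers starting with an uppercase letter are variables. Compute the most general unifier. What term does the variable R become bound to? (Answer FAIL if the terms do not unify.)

Decompose cons/2: cons(5, cons(5, X)) = cons(5, R),  cons(cons(X, R), e) = cons(T, e).
Decompose cons/2: 5 = 5,  cons(5, X) = R.
Delete trivial equation 5 = 5.
Bind R := cons(5, X); substituting into the 2 remaining equations that mention R gives: cons(cons(X, cons(5, X)), e) = cons(T, e),  h(cons(cons(h(one, cons(5, X)), cons(T, e)), 5), h(false, e)) = h(cons(A, 5), h(false, e)).
Decompose cons/2: cons(X, cons(5, X)) = T,  e = e.
Bind T := cons(X, cons(5, X)); substituting into the one remaining equation that mentions T gives: h(cons(cons(h(one, cons(5, X)), cons(cons(X, cons(5, X)), e)), 5), h(false, e)) = h(cons(A, 5), h(false, e)).
Delete trivial equation e = e.
Decompose h/2: cons(cons(h(one, cons(5, X)), cons(cons(X, cons(5, X)), e)), 5) = cons(A, 5),  h(false, e) = h(false, e).
Decompose cons/2: cons(h(one, cons(5, X)), cons(cons(X, cons(5, X)), e)) = A,  5 = 5.
Bind A := cons(h(one, cons(5, X)), cons(cons(X, cons(5, X)), e)); no other remaining equation mentions A.
Delete trivial equation 5 = 5.
Delete trivial equation h(false, e) = h(false, e).
Decompose h/2: h(one, e) = h(one, 5),  X = cons(e, e).
Decompose h/2: one = one,  e = 5.
Delete trivial equation one = one.
Clash: constants e and 5 differ; no unifier exists.

FAIL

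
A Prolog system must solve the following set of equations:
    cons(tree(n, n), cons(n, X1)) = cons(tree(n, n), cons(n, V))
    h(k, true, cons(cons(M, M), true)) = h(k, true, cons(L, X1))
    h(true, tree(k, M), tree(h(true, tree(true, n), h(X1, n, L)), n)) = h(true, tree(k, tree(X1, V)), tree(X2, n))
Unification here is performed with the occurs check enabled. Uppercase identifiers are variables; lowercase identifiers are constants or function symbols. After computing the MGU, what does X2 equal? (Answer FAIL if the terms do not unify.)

Decompose cons/2: tree(n, n) = tree(n, n),  cons(n, X1) = cons(n, V).
Delete trivial equation tree(n, n) = tree(n, n).
Decompose cons/2: n = n,  X1 = V.
Delete trivial equation n = n.
Bind X1 := V; substituting into the remaining equations gives: h(k, true, cons(cons(M, M), true)) = h(k, true, cons(L, V)),  h(true, tree(k, M), tree(h(true, tree(true, n), h(V, n, L)), n)) = h(true, tree(k, tree(V, V)), tree(X2, n)).
Decompose h/3: k = k,  true = true,  cons(cons(M, M), true) = cons(L, V).
Delete trivial equation k = k.
Delete trivial equation true = true.
Decompose cons/2: cons(M, M) = L,  true = V.
Bind L := cons(M, M); substituting into the one remaining equation that mentions L gives: h(true, tree(k, M), tree(h(true, tree(true, n), h(V, n, cons(M, M))), n)) = h(true, tree(k, tree(V, V)), tree(X2, n)).
Bind V := true; substituting into the remaining equation gives: h(true, tree(k, M), tree(h(true, tree(true, n), h(true, n, cons(M, M))), n)) = h(true, tree(k, tree(true, true)), tree(X2, n)). Substituting into the earlier binding gives X1 := true.
Decompose h/3: true = true,  tree(k, M) = tree(k, tree(true, true)),  tree(h(true, tree(true, n), h(true, n, cons(M, M))), n) = tree(X2, n).
Delete trivial equation true = true.
Decompose tree/2: k = k,  M = tree(true, true).
Delete trivial equation k = k.
Bind M := tree(true, true); substituting into the remaining equation gives: tree(h(true, tree(true, n), h(true, n, cons(tree(true, true), tree(true, true)))), n) = tree(X2, n). Substituting into the earlier binding gives L := cons(tree(true, true), tree(true, true)).
Decompose tree/2: h(true, tree(true, n), h(true, n, cons(tree(true, true), tree(true, true)))) = X2,  n = n.
Bind X2 := h(true, tree(true, n), h(true, n, cons(tree(true, true), tree(true, true)))); no other remaining equation mentions X2.
Delete trivial equation n = n.
MGU = { X1 -> true, L -> cons(tree(true, true), tree(true, true)), V -> true, M -> tree(true, true), X2 -> h(true, tree(true, n), h(true, n, cons(tree(true, true), tree(true, true)))) }, so X2 -> h(true, tree(true, n), h(true, n, cons(tree(true, true), tree(true, true)))).

h(true, tree(true, n), h(true, n, cons(tree(true, true), tree(true, true))))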